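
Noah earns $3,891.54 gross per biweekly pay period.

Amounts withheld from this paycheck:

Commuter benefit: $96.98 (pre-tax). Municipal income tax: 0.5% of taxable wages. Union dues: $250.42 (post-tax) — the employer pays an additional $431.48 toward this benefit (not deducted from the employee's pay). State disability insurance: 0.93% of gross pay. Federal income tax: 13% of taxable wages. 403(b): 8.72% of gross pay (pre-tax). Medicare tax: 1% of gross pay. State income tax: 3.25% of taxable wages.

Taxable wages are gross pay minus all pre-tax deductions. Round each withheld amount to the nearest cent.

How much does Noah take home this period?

Commuter benefit: $96.98
403(b): $3,891.54 × 0.0872 = $339.34
Pre-tax total = $96.98 + $339.34 = $436.32
Taxable wages = $3,891.54 − $436.32 = $3,455.22
Federal income tax: $3,455.22 × 0.13 = $449.18
Municipal income tax: $3,455.22 × 0.005 = $17.28
State income tax: $3,455.22 × 0.0325 = $112.29
Medicare tax: $3,891.54 × 0.01 = $38.92
State disability insurance: $3,891.54 × 0.0093 = $36.19
Union dues: $250.42
(Employer's $431.48 toward union dues is not withheld from the employee.)
Total deductions = $96.98 + $339.34 + $449.18 + $17.28 + $112.29 + $38.92 + $36.19 + $250.42 = $1,340.60
Net pay = $3,891.54 − $1,340.60 = $2,550.94

$2,550.94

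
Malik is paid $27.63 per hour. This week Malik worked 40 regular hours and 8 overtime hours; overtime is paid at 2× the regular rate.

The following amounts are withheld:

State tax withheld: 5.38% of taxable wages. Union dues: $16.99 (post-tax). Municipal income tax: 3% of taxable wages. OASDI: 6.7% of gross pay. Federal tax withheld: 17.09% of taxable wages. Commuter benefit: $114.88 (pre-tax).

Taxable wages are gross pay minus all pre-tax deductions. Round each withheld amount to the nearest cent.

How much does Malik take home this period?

$946.91

Regular pay: 40 × $27.63 = $1,105.20
Overtime pay: 8 × $27.63 × 2 = $442.08
Gross pay = $1,105.20 + $442.08 = $1,547.28
Commuter benefit: $114.88
Taxable wages = $1,547.28 − $114.88 = $1,432.40
State tax withheld: $1,432.40 × 0.0538 = $77.06
Federal tax withheld: $1,432.40 × 0.1709 = $244.80
Municipal income tax: $1,432.40 × 0.03 = $42.97
OASDI: $1,547.28 × 0.067 = $103.67
Union dues: $16.99
Total deductions = $114.88 + $77.06 + $244.80 + $42.97 + $103.67 + $16.99 = $600.37
Net pay = $1,547.28 − $600.37 = $946.91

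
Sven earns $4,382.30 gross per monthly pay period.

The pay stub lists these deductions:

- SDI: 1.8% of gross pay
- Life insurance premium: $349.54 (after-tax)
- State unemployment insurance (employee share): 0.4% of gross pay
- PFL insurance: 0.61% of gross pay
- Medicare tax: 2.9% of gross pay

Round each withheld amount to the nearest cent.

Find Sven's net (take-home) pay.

$3,782.53

SDI: $4,382.30 × 0.018 = $78.88
State unemployment insurance (employee share): $4,382.30 × 0.004 = $17.53
Medicare tax: $4,382.30 × 0.029 = $127.09
PFL insurance: $4,382.30 × 0.0061 = $26.73
Life insurance premium: $349.54
Total deductions = $78.88 + $17.53 + $127.09 + $26.73 + $349.54 = $599.77
Net pay = $4,382.30 − $599.77 = $3,782.53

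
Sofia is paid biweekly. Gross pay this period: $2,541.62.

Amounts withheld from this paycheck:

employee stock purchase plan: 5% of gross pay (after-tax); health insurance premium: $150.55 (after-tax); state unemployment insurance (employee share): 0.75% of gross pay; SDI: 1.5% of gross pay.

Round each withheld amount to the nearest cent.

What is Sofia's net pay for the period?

State unemployment insurance (employee share): $2,541.62 × 0.0075 = $19.06
SDI: $2,541.62 × 0.015 = $38.12
Employee stock purchase plan: $2,541.62 × 0.05 = $127.08
Health insurance premium: $150.55
Total deductions = $19.06 + $38.12 + $127.08 + $150.55 = $334.81
Net pay = $2,541.62 − $334.81 = $2,206.81

$2,206.81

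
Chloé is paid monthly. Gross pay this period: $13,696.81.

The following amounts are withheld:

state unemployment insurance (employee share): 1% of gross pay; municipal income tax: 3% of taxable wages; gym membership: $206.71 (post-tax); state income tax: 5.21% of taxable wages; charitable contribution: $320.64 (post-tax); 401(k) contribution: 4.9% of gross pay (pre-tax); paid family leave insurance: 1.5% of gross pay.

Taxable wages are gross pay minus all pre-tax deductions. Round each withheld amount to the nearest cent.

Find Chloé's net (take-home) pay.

$11,086.49

401(k) contribution: $13,696.81 × 0.049 = $671.14
Taxable wages = $13,696.81 − $671.14 = $13,025.67
Municipal income tax: $13,025.67 × 0.03 = $390.77
State income tax: $13,025.67 × 0.0521 = $678.64
Paid family leave insurance: $13,696.81 × 0.015 = $205.45
State unemployment insurance (employee share): $13,696.81 × 0.01 = $136.97
Charitable contribution: $320.64
Gym membership: $206.71
Total deductions = $671.14 + $390.77 + $678.64 + $205.45 + $136.97 + $320.64 + $206.71 = $2,610.32
Net pay = $13,696.81 − $2,610.32 = $11,086.49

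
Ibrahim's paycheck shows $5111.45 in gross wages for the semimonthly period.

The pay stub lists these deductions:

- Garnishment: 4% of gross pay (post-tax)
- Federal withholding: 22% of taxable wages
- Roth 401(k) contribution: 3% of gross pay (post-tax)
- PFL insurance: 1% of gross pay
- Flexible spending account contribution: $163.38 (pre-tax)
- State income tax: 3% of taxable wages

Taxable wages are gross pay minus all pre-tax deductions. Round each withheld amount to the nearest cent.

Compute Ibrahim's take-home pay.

Flexible spending account contribution: $163.38
Taxable wages = $5111.45 − $163.38 = $4948.07
State income tax: $4948.07 × 0.03 = $148.44
Federal withholding: $4948.07 × 0.22 = $1088.58
PFL insurance: $5111.45 × 0.01 = $51.11
Garnishment: $5111.45 × 0.04 = $204.46
Roth 401(k) contribution: $5111.45 × 0.03 = $153.34
Total deductions = $163.38 + $148.44 + $1088.58 + $51.11 + $204.46 + $153.34 = $1809.31
Net pay = $5111.45 − $1809.31 = $3302.14

$3302.14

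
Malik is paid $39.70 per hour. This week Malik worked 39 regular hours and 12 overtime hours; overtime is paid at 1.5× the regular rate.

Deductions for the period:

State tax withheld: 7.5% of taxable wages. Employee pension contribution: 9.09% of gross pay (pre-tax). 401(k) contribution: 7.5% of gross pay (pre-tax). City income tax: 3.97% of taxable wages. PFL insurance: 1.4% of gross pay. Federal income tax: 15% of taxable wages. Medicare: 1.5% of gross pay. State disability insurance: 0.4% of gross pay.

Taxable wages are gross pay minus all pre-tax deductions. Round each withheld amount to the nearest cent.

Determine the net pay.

$1,313.20

Regular pay: 39 × $39.70 = $1,548.30
Overtime pay: 12 × $39.70 × 1.5 = $714.60
Gross pay = $1,548.30 + $714.60 = $2,262.90
Employee pension contribution: $2,262.90 × 0.0909 = $205.70
401(k) contribution: $2,262.90 × 0.075 = $169.72
Pre-tax total = $205.70 + $169.72 = $375.42
Taxable wages = $2,262.90 − $375.42 = $1,887.48
State tax withheld: $1,887.48 × 0.075 = $141.56
City income tax: $1,887.48 × 0.0397 = $74.93
Federal income tax: $1,887.48 × 0.15 = $283.12
PFL insurance: $2,262.90 × 0.014 = $31.68
Medicare: $2,262.90 × 0.015 = $33.94
State disability insurance: $2,262.90 × 0.004 = $9.05
Total deductions = $205.70 + $169.72 + $141.56 + $74.93 + $283.12 + $31.68 + $33.94 + $9.05 = $949.70
Net pay = $2,262.90 − $949.70 = $1,313.20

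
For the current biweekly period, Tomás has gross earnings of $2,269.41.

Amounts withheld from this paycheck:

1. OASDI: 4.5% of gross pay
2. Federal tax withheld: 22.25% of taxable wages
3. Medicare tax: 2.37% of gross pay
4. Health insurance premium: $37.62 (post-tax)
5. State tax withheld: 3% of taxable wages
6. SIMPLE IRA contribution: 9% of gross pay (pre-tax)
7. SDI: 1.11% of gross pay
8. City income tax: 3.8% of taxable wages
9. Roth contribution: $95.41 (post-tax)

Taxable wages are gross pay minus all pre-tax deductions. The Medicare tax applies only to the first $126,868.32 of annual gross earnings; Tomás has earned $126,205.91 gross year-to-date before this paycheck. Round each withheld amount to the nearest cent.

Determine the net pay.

$1,189.19

SIMPLE IRA contribution: $2,269.41 × 0.09 = $204.25
Taxable wages = $2,269.41 − $204.25 = $2,065.16
City income tax: $2,065.16 × 0.038 = $78.48
State tax withheld: $2,065.16 × 0.03 = $61.95
Federal tax withheld: $2,065.16 × 0.2225 = $459.50
Medicare tax: only $126,868.32 − $126,205.91 = $662.41 of this check is subject → $662.41 × 0.0237 = $15.70
SDI: $2,269.41 × 0.0111 = $25.19
OASDI: $2,269.41 × 0.045 = $102.12
Roth contribution: $95.41
Health insurance premium: $37.62
Total deductions = $204.25 + $78.48 + $61.95 + $459.50 + $15.70 + $25.19 + $102.12 + $95.41 + $37.62 = $1,080.22
Net pay = $2,269.41 − $1,080.22 = $1,189.19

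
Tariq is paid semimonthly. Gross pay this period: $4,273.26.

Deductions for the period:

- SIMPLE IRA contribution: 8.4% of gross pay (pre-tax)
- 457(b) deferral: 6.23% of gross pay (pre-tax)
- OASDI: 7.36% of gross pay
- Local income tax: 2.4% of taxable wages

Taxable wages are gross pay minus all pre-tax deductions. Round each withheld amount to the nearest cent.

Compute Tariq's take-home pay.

$3,246.03

SIMPLE IRA contribution: $4,273.26 × 0.084 = $358.95
457(b) deferral: $4,273.26 × 0.0623 = $266.22
Pre-tax total = $358.95 + $266.22 = $625.17
Taxable wages = $4,273.26 − $625.17 = $3,648.09
Local income tax: $3,648.09 × 0.024 = $87.55
OASDI: $4,273.26 × 0.0736 = $314.51
Total deductions = $358.95 + $266.22 + $87.55 + $314.51 = $1,027.23
Net pay = $4,273.26 − $1,027.23 = $3,246.03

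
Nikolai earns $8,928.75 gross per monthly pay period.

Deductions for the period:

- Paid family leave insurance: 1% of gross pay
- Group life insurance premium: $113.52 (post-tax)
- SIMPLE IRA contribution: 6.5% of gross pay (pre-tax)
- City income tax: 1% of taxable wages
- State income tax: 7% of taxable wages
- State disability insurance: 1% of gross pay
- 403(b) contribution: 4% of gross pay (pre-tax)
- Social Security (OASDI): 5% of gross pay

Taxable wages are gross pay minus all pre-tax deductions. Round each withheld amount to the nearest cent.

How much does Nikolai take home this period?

SIMPLE IRA contribution: $8,928.75 × 0.065 = $580.37
403(b) contribution: $8,928.75 × 0.04 = $357.15
Pre-tax total = $580.37 + $357.15 = $937.52
Taxable wages = $8,928.75 − $937.52 = $7,991.23
State income tax: $7,991.23 × 0.07 = $559.39
City income tax: $7,991.23 × 0.01 = $79.91
Social Security (OASDI): $8,928.75 × 0.05 = $446.44
Paid family leave insurance: $8,928.75 × 0.01 = $89.29
State disability insurance: $8,928.75 × 0.01 = $89.29
Group life insurance premium: $113.52
Total deductions = $580.37 + $357.15 + $559.39 + $79.91 + $446.44 + $89.29 + $89.29 + $113.52 = $2,315.36
Net pay = $8,928.75 − $2,315.36 = $6,613.39

$6,613.39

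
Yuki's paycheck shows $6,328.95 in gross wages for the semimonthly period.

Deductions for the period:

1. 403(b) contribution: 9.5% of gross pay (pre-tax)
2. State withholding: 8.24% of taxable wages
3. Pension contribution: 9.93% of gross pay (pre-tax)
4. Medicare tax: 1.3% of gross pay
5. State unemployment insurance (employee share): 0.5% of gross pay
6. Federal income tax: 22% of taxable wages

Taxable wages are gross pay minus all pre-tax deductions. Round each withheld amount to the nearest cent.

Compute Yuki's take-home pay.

$3,443.31

Pension contribution: $6,328.95 × 0.0993 = $628.46
403(b) contribution: $6,328.95 × 0.095 = $601.25
Pre-tax total = $628.46 + $601.25 = $1,229.71
Taxable wages = $6,328.95 − $1,229.71 = $5,099.24
Federal income tax: $5,099.24 × 0.22 = $1,121.83
State withholding: $5,099.24 × 0.0824 = $420.18
Medicare tax: $6,328.95 × 0.013 = $82.28
State unemployment insurance (employee share): $6,328.95 × 0.005 = $31.64
Total deductions = $628.46 + $601.25 + $1,121.83 + $420.18 + $82.28 + $31.64 = $2,885.64
Net pay = $6,328.95 − $2,885.64 = $3,443.31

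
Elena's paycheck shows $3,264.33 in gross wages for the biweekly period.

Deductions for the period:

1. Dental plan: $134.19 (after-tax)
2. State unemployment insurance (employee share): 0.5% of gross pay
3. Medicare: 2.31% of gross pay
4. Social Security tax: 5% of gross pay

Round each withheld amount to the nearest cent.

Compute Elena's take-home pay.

$2,875.19

Social Security tax: $3,264.33 × 0.05 = $163.22
State unemployment insurance (employee share): $3,264.33 × 0.005 = $16.32
Medicare: $3,264.33 × 0.0231 = $75.41
Dental plan: $134.19
Total deductions = $163.22 + $16.32 + $75.41 + $134.19 = $389.14
Net pay = $3,264.33 − $389.14 = $2,875.19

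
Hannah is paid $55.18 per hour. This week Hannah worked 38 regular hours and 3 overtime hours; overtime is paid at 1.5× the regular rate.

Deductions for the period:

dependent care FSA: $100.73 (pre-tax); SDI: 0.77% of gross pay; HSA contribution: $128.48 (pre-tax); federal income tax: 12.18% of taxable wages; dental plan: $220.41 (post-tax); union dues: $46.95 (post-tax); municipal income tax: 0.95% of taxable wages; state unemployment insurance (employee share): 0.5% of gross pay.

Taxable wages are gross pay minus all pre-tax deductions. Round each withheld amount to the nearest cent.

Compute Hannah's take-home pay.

$1,540.97

Regular pay: 38 × $55.18 = $2,096.84
Overtime pay: 3 × $55.18 × 1.5 = $248.31
Gross pay = $2,096.84 + $248.31 = $2,345.15
HSA contribution: $128.48
Dependent care FSA: $100.73
Pre-tax total = $128.48 + $100.73 = $229.21
Taxable wages = $2,345.15 − $229.21 = $2,115.94
Federal income tax: $2,115.94 × 0.1218 = $257.72
Municipal income tax: $2,115.94 × 0.0095 = $20.10
SDI: $2,345.15 × 0.0077 = $18.06
State unemployment insurance (employee share): $2,345.15 × 0.005 = $11.73
Dental plan: $220.41
Union dues: $46.95
Total deductions = $128.48 + $100.73 + $257.72 + $20.10 + $18.06 + $11.73 + $220.41 + $46.95 = $804.18
Net pay = $2,345.15 − $804.18 = $1,540.97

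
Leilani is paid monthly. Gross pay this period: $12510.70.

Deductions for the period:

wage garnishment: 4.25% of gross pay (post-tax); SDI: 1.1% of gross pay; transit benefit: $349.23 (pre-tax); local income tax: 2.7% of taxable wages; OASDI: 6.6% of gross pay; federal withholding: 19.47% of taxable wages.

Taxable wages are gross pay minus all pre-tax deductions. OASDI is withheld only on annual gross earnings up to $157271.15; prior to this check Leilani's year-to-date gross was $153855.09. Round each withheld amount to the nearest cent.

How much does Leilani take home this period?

$8570.49

Transit benefit: $349.23
Taxable wages = $12510.70 − $349.23 = $12161.47
Federal withholding: $12161.47 × 0.1947 = $2367.84
Local income tax: $12161.47 × 0.027 = $328.36
SDI: $12510.70 × 0.011 = $137.62
OASDI: only $157271.15 − $153855.09 = $3416.06 of this check is subject → $3416.06 × 0.066 = $225.46
Wage garnishment: $12510.70 × 0.0425 = $531.70
Total deductions = $349.23 + $2367.84 + $328.36 + $137.62 + $225.46 + $531.70 = $3940.21
Net pay = $12510.70 − $3940.21 = $8570.49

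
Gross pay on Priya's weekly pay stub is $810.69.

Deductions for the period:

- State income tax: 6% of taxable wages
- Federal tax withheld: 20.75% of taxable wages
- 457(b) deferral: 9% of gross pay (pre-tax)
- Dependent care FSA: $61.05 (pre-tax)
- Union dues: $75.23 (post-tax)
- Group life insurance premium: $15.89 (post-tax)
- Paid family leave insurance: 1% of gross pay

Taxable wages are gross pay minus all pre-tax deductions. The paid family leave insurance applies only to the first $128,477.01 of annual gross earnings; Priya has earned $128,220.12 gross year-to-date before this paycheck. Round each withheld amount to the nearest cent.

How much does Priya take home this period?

$401.98

457(b) deferral: $810.69 × 0.09 = $72.96
Dependent care FSA: $61.05
Pre-tax total = $72.96 + $61.05 = $134.01
Taxable wages = $810.69 − $134.01 = $676.68
State income tax: $676.68 × 0.06 = $40.60
Federal tax withheld: $676.68 × 0.2075 = $140.41
Paid family leave insurance: only $128,477.01 − $128,220.12 = $256.89 of this check is subject → $256.89 × 0.01 = $2.57
Union dues: $75.23
Group life insurance premium: $15.89
Total deductions = $72.96 + $61.05 + $40.60 + $140.41 + $2.57 + $75.23 + $15.89 = $408.71
Net pay = $810.69 − $408.71 = $401.98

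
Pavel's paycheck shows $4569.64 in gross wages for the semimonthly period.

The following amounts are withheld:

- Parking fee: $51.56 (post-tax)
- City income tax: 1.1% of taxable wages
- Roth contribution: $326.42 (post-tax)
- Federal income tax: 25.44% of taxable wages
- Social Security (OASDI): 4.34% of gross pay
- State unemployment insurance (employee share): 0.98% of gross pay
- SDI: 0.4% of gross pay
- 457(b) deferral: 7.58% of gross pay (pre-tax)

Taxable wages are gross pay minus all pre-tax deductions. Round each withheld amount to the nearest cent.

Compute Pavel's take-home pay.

$2463.04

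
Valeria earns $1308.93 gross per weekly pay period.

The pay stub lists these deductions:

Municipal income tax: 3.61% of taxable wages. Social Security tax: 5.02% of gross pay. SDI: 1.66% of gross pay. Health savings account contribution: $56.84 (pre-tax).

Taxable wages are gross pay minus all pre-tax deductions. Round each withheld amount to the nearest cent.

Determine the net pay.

Health savings account contribution: $56.84
Taxable wages = $1308.93 − $56.84 = $1252.09
Municipal income tax: $1252.09 × 0.0361 = $45.20
Social Security tax: $1308.93 × 0.0502 = $65.71
SDI: $1308.93 × 0.0166 = $21.73
Total deductions = $56.84 + $45.20 + $65.71 + $21.73 = $189.48
Net pay = $1308.93 − $189.48 = $1119.45

$1119.45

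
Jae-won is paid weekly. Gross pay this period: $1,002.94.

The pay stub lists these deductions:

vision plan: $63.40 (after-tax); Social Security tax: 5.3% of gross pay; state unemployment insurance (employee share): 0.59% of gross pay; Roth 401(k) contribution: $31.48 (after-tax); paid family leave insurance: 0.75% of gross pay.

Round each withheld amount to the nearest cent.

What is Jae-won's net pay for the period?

$841.46

State unemployment insurance (employee share): $1,002.94 × 0.0059 = $5.92
Social Security tax: $1,002.94 × 0.053 = $53.16
Paid family leave insurance: $1,002.94 × 0.0075 = $7.52
Roth 401(k) contribution: $31.48
Vision plan: $63.40
Total deductions = $5.92 + $53.16 + $7.52 + $31.48 + $63.40 = $161.48
Net pay = $1,002.94 − $161.48 = $841.46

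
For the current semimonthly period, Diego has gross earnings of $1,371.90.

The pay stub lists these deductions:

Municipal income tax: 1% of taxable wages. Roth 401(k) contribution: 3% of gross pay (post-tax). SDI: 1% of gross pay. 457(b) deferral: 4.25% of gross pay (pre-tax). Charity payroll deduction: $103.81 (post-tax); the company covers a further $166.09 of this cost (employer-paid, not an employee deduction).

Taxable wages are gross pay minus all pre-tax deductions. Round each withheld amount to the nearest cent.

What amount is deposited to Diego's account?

457(b) deferral: $1,371.90 × 0.0425 = $58.31
Taxable wages = $1,371.90 − $58.31 = $1,313.59
Municipal income tax: $1,313.59 × 0.01 = $13.14
SDI: $1,371.90 × 0.01 = $13.72
Roth 401(k) contribution: $1,371.90 × 0.03 = $41.16
Charity payroll deduction: $103.81
(Employer's $166.09 toward charity payroll deduction is not withheld from the employee.)
Total deductions = $58.31 + $13.14 + $13.72 + $41.16 + $103.81 = $230.14
Net pay = $1,371.90 − $230.14 = $1,141.76

$1,141.76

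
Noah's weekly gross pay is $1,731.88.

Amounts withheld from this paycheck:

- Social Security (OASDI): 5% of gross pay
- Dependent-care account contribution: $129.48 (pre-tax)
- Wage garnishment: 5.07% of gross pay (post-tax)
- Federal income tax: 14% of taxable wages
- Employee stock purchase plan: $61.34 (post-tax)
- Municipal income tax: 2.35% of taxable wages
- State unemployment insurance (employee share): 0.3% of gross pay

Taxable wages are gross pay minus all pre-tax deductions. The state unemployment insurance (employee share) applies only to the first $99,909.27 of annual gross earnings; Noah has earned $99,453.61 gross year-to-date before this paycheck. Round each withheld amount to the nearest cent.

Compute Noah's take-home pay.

$1,103.29

Dependent-care account contribution: $129.48
Taxable wages = $1,731.88 − $129.48 = $1,602.40
Federal income tax: $1,602.40 × 0.14 = $224.34
Municipal income tax: $1,602.40 × 0.0235 = $37.66
State unemployment insurance (employee share): only $99,909.27 − $99,453.61 = $455.66 of this check is subject → $455.66 × 0.003 = $1.37
Social Security (OASDI): $1,731.88 × 0.05 = $86.59
Wage garnishment: $1,731.88 × 0.0507 = $87.81
Employee stock purchase plan: $61.34
Total deductions = $129.48 + $224.34 + $37.66 + $1.37 + $86.59 + $87.81 + $61.34 = $628.59
Net pay = $1,731.88 − $628.59 = $1,103.29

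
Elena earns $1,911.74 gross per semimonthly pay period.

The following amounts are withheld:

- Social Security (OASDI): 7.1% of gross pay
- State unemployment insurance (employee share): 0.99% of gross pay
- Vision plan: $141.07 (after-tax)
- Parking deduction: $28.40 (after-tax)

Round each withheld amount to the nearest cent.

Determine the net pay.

Social Security (OASDI): $1,911.74 × 0.071 = $135.73
State unemployment insurance (employee share): $1,911.74 × 0.0099 = $18.93
Vision plan: $141.07
Parking deduction: $28.40
Total deductions = $135.73 + $18.93 + $141.07 + $28.40 = $324.13
Net pay = $1,911.74 − $324.13 = $1,587.61

$1,587.61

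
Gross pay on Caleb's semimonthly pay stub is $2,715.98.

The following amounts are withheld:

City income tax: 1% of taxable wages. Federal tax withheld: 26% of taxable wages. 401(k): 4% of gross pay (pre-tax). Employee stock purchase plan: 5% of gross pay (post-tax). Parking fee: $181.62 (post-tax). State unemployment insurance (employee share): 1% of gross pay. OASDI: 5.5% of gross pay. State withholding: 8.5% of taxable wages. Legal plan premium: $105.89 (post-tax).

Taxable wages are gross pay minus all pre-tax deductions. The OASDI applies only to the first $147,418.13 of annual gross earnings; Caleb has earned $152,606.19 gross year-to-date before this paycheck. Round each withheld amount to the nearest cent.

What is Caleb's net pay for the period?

401(k): $2,715.98 × 0.04 = $108.64
Taxable wages = $2,715.98 − $108.64 = $2,607.34
City income tax: $2,607.34 × 0.01 = $26.07
State withholding: $2,607.34 × 0.085 = $221.62
Federal tax withheld: $2,607.34 × 0.26 = $677.91
State unemployment insurance (employee share): $2,715.98 × 0.01 = $27.16
OASDI: annual cap $147,418.13 already reached (YTD $152,606.19), so $0.00
Employee stock purchase plan: $2,715.98 × 0.05 = $135.80
Legal plan premium: $105.89
Parking fee: $181.62
Total deductions = $108.64 + $26.07 + $221.62 + $677.91 + $27.16 + $0.00 + $135.80 + $105.89 + $181.62 = $1,484.71
Net pay = $2,715.98 − $1,484.71 = $1,231.27

$1,231.27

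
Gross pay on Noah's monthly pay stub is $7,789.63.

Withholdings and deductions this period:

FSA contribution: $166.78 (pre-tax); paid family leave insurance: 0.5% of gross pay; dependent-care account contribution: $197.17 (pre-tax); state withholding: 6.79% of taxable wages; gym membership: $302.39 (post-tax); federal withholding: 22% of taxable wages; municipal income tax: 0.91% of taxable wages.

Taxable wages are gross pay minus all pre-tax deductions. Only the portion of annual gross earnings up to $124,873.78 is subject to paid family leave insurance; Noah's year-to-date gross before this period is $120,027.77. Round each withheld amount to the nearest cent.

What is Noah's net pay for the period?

$4,893.64

Dependent-care account contribution: $197.17
FSA contribution: $166.78
Pre-tax total = $197.17 + $166.78 = $363.95
Taxable wages = $7,789.63 − $363.95 = $7,425.68
State withholding: $7,425.68 × 0.0679 = $504.20
Federal withholding: $7,425.68 × 0.22 = $1,633.65
Municipal income tax: $7,425.68 × 0.0091 = $67.57
Paid family leave insurance: only $124,873.78 − $120,027.77 = $4,846.01 of this check is subject → $4,846.01 × 0.005 = $24.23
Gym membership: $302.39
Total deductions = $197.17 + $166.78 + $504.20 + $1,633.65 + $67.57 + $24.23 + $302.39 = $2,895.99
Net pay = $7,789.63 − $2,895.99 = $4,893.64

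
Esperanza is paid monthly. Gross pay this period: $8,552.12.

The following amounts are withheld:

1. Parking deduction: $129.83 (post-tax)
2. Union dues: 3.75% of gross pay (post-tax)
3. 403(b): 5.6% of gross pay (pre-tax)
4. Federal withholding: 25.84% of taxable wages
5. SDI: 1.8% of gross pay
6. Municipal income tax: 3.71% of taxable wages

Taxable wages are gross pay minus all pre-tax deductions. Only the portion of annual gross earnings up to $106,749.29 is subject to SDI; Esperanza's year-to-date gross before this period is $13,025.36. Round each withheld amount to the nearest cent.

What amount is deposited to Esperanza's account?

403(b): $8,552.12 × 0.056 = $478.92
Taxable wages = $8,552.12 − $478.92 = $8,073.20
Federal withholding: $8,073.20 × 0.2584 = $2,086.11
Municipal income tax: $8,073.20 × 0.0371 = $299.52
SDI: cap not yet reached, full $8,552.12 is subject → $8,552.12 × 0.018 = $153.94
Union dues: $8,552.12 × 0.0375 = $320.70
Parking deduction: $129.83
Total deductions = $478.92 + $2,086.11 + $299.52 + $153.94 + $320.70 + $129.83 = $3,469.02
Net pay = $8,552.12 − $3,469.02 = $5,083.10

$5,083.10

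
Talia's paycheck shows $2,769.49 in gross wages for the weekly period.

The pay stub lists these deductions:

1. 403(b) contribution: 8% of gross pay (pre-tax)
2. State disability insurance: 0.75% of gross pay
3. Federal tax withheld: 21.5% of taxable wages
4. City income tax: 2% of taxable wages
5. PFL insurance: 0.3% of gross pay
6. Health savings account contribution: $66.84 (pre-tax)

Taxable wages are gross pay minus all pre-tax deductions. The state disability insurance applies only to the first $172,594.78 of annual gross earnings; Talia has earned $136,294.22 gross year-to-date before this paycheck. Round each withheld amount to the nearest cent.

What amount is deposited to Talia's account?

$1,868.96

403(b) contribution: $2,769.49 × 0.08 = $221.56
Health savings account contribution: $66.84
Pre-tax total = $221.56 + $66.84 = $288.40
Taxable wages = $2,769.49 − $288.40 = $2,481.09
Federal tax withheld: $2,481.09 × 0.215 = $533.43
City income tax: $2,481.09 × 0.02 = $49.62
State disability insurance: cap not yet reached, full $2,769.49 is subject → $2,769.49 × 0.0075 = $20.77
PFL insurance: $2,769.49 × 0.003 = $8.31
Total deductions = $221.56 + $66.84 + $533.43 + $49.62 + $20.77 + $8.31 = $900.53
Net pay = $2,769.49 − $900.53 = $1,868.96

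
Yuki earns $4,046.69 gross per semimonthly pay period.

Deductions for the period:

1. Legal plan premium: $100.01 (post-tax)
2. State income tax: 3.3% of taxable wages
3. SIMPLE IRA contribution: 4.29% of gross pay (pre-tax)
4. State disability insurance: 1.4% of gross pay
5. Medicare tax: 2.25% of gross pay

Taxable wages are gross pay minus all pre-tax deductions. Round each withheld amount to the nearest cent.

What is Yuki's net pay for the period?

SIMPLE IRA contribution: $4,046.69 × 0.0429 = $173.60
Taxable wages = $4,046.69 − $173.60 = $3,873.09
State income tax: $3,873.09 × 0.033 = $127.81
State disability insurance: $4,046.69 × 0.014 = $56.65
Medicare tax: $4,046.69 × 0.0225 = $91.05
Legal plan premium: $100.01
Total deductions = $173.60 + $127.81 + $56.65 + $91.05 + $100.01 = $549.12
Net pay = $4,046.69 − $549.12 = $3,497.57

$3,497.57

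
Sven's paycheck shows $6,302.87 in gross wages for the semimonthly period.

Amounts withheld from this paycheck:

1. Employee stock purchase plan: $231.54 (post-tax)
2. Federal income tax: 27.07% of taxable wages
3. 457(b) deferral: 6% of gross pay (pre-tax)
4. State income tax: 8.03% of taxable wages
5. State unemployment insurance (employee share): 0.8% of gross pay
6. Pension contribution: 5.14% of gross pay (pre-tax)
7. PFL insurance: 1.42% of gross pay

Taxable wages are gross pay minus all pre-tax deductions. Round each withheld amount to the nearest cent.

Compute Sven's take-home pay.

Pension contribution: $6,302.87 × 0.0514 = $323.97
457(b) deferral: $6,302.87 × 0.06 = $378.17
Pre-tax total = $323.97 + $378.17 = $702.14
Taxable wages = $6,302.87 − $702.14 = $5,600.73
Federal income tax: $5,600.73 × 0.2707 = $1,516.12
State income tax: $5,600.73 × 0.0803 = $449.74
State unemployment insurance (employee share): $6,302.87 × 0.008 = $50.42
PFL insurance: $6,302.87 × 0.0142 = $89.50
Employee stock purchase plan: $231.54
Total deductions = $323.97 + $378.17 + $1,516.12 + $449.74 + $50.42 + $89.50 + $231.54 = $3,039.46
Net pay = $6,302.87 − $3,039.46 = $3,263.41

$3,263.41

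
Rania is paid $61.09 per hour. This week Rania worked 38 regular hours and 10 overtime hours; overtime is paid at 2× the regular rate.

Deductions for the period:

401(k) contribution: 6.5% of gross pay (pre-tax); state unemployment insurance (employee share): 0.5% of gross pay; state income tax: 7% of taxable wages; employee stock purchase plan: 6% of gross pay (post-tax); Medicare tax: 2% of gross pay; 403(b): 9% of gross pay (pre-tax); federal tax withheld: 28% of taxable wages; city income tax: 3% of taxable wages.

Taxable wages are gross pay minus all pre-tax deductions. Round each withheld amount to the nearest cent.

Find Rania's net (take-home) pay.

$1,555.12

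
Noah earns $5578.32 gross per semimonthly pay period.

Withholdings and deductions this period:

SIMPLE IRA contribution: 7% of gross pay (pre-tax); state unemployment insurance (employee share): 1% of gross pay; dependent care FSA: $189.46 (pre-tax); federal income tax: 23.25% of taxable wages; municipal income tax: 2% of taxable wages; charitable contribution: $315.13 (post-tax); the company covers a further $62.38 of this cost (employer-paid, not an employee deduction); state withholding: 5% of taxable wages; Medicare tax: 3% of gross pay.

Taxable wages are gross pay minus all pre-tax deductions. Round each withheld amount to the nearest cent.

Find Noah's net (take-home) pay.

SIMPLE IRA contribution: $5578.32 × 0.07 = $390.48
Dependent care FSA: $189.46
Pre-tax total = $390.48 + $189.46 = $579.94
Taxable wages = $5578.32 − $579.94 = $4998.38
State withholding: $4998.38 × 0.05 = $249.92
Federal income tax: $4998.38 × 0.2325 = $1162.12
Municipal income tax: $4998.38 × 0.02 = $99.97
Medicare tax: $5578.32 × 0.03 = $167.35
State unemployment insurance (employee share): $5578.32 × 0.01 = $55.78
Charitable contribution: $315.13
(Employer's $62.38 toward charitable contribution is not withheld from the employee.)
Total deductions = $390.48 + $189.46 + $249.92 + $1162.12 + $99.97 + $167.35 + $55.78 + $315.13 = $2630.21
Net pay = $5578.32 − $2630.21 = $2948.11

$2948.11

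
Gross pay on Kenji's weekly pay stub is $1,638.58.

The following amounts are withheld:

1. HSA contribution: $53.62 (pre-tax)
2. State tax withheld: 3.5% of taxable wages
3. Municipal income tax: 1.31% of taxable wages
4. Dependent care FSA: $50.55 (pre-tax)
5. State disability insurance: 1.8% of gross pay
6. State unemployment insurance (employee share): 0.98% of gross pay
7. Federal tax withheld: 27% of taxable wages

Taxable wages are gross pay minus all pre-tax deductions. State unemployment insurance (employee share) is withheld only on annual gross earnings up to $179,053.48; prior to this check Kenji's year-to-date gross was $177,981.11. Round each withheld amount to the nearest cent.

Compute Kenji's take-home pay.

$1,006.32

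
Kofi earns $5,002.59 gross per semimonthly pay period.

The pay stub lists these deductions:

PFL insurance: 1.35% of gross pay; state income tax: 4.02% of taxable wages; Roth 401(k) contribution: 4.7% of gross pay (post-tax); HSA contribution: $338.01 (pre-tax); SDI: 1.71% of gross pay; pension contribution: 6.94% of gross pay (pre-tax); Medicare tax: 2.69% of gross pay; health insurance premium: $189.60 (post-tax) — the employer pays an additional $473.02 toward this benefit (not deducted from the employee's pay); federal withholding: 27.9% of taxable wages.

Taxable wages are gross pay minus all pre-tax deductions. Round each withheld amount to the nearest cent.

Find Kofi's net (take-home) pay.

Pension contribution: $5,002.59 × 0.0694 = $347.18
HSA contribution: $338.01
Pre-tax total = $347.18 + $338.01 = $685.19
Taxable wages = $5,002.59 − $685.19 = $4,317.40
Federal withholding: $4,317.40 × 0.279 = $1,204.55
State income tax: $4,317.40 × 0.0402 = $173.56
SDI: $5,002.59 × 0.0171 = $85.54
PFL insurance: $5,002.59 × 0.0135 = $67.53
Medicare tax: $5,002.59 × 0.0269 = $134.57
Roth 401(k) contribution: $5,002.59 × 0.047 = $235.12
Health insurance premium: $189.60
(Employer's $473.02 toward health insurance premium is not withheld from the employee.)
Total deductions = $347.18 + $338.01 + $1,204.55 + $173.56 + $85.54 + $67.53 + $134.57 + $235.12 + $189.60 = $2,775.66
Net pay = $5,002.59 − $2,775.66 = $2,226.93

$2,226.93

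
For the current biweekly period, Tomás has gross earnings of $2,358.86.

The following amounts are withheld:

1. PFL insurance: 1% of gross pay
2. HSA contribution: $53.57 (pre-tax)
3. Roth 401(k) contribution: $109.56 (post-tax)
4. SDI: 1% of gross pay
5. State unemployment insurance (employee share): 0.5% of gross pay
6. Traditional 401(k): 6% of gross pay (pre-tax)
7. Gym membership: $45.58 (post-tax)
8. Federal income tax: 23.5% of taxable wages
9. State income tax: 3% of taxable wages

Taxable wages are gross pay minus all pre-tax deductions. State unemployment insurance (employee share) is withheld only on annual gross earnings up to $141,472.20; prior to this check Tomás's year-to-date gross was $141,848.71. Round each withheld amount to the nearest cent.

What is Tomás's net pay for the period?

$1,388.05

Traditional 401(k): $2,358.86 × 0.06 = $141.53
HSA contribution: $53.57
Pre-tax total = $141.53 + $53.57 = $195.10
Taxable wages = $2,358.86 − $195.10 = $2,163.76
Federal income tax: $2,163.76 × 0.235 = $508.48
State income tax: $2,163.76 × 0.03 = $64.91
SDI: $2,358.86 × 0.01 = $23.59
State unemployment insurance (employee share): annual cap $141,472.20 already reached (YTD $141,848.71), so $0.00
PFL insurance: $2,358.86 × 0.01 = $23.59
Gym membership: $45.58
Roth 401(k) contribution: $109.56
Total deductions = $141.53 + $53.57 + $508.48 + $64.91 + $23.59 + $0.00 + $23.59 + $45.58 + $109.56 = $970.81
Net pay = $2,358.86 − $970.81 = $1,388.05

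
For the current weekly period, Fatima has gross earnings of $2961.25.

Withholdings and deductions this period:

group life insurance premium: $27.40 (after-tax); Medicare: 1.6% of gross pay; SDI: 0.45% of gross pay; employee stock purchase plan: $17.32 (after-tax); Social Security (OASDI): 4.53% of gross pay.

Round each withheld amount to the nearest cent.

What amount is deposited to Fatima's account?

$2721.68

Medicare: $2961.25 × 0.016 = $47.38
Social Security (OASDI): $2961.25 × 0.0453 = $134.14
SDI: $2961.25 × 0.0045 = $13.33
Group life insurance premium: $27.40
Employee stock purchase plan: $17.32
Total deductions = $47.38 + $134.14 + $13.33 + $27.40 + $17.32 = $239.57
Net pay = $2961.25 − $239.57 = $2721.68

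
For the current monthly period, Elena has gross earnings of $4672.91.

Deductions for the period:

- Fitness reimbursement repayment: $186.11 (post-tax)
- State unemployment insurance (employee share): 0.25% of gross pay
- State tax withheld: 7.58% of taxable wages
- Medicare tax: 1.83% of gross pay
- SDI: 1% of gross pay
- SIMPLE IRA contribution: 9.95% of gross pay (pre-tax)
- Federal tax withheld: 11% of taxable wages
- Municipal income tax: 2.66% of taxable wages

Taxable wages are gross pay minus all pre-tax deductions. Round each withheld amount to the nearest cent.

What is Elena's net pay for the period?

SIMPLE IRA contribution: $4672.91 × 0.0995 = $464.95
Taxable wages = $4672.91 − $464.95 = $4207.96
Federal tax withheld: $4207.96 × 0.11 = $462.88
Municipal income tax: $4207.96 × 0.0266 = $111.93
State tax withheld: $4207.96 × 0.0758 = $318.96
Medicare tax: $4672.91 × 0.0183 = $85.51
SDI: $4672.91 × 0.01 = $46.73
State unemployment insurance (employee share): $4672.91 × 0.0025 = $11.68
Fitness reimbursement repayment: $186.11
Total deductions = $464.95 + $462.88 + $111.93 + $318.96 + $85.51 + $46.73 + $11.68 + $186.11 = $1688.75
Net pay = $4672.91 − $1688.75 = $2984.16

$2984.16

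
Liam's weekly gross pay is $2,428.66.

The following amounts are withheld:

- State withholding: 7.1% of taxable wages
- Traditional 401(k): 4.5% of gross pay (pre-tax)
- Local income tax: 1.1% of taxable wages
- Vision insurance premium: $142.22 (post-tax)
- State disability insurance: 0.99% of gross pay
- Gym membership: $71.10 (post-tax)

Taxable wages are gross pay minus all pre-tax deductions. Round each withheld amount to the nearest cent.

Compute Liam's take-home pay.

Traditional 401(k): $2,428.66 × 0.045 = $109.29
Taxable wages = $2,428.66 − $109.29 = $2,319.37
Local income tax: $2,319.37 × 0.011 = $25.51
State withholding: $2,319.37 × 0.071 = $164.68
State disability insurance: $2,428.66 × 0.0099 = $24.04
Vision insurance premium: $142.22
Gym membership: $71.10
Total deductions = $109.29 + $25.51 + $164.68 + $24.04 + $142.22 + $71.10 = $536.84
Net pay = $2,428.66 − $536.84 = $1,891.82

$1,891.82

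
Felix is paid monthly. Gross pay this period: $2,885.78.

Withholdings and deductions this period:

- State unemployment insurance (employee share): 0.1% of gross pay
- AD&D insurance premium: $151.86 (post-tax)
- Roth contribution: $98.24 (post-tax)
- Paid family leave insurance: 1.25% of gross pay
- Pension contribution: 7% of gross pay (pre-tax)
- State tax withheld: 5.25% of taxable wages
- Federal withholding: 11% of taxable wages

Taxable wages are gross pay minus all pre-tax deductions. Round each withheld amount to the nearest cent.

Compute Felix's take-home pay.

Pension contribution: $2,885.78 × 0.07 = $202.00
Taxable wages = $2,885.78 − $202.00 = $2,683.78
Federal withholding: $2,683.78 × 0.11 = $295.22
State tax withheld: $2,683.78 × 0.0525 = $140.90
Paid family leave insurance: $2,885.78 × 0.0125 = $36.07
State unemployment insurance (employee share): $2,885.78 × 0.001 = $2.89
Roth contribution: $98.24
AD&D insurance premium: $151.86
Total deductions = $202.00 + $295.22 + $140.90 + $36.07 + $2.89 + $98.24 + $151.86 = $927.18
Net pay = $2,885.78 − $927.18 = $1,958.60

$1,958.60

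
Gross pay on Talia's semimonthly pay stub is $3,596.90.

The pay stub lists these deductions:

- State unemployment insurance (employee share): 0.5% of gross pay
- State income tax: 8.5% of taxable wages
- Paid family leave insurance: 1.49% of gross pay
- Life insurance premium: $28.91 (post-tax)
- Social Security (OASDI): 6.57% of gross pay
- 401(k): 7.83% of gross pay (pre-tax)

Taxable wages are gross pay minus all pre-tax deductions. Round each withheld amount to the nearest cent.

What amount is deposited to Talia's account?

401(k): $3,596.90 × 0.0783 = $281.64
Taxable wages = $3,596.90 − $281.64 = $3,315.26
State income tax: $3,315.26 × 0.085 = $281.80
State unemployment insurance (employee share): $3,596.90 × 0.005 = $17.98
Social Security (OASDI): $3,596.90 × 0.0657 = $236.32
Paid family leave insurance: $3,596.90 × 0.0149 = $53.59
Life insurance premium: $28.91
Total deductions = $281.64 + $281.80 + $17.98 + $236.32 + $53.59 + $28.91 = $900.24
Net pay = $3,596.90 − $900.24 = $2,696.66

$2,696.66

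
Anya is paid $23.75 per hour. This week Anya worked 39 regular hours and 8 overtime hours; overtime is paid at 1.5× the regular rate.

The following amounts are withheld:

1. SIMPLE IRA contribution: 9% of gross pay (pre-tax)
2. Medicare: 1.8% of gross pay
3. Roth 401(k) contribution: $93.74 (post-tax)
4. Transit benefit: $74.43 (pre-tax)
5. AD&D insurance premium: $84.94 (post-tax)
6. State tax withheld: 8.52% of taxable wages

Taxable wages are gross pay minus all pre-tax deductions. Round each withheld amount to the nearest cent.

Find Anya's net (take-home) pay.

Regular pay: 39 × $23.75 = $926.25
Overtime pay: 8 × $23.75 × 1.5 = $285.00
Gross pay = $926.25 + $285.00 = $1,211.25
SIMPLE IRA contribution: $1,211.25 × 0.09 = $109.01
Transit benefit: $74.43
Pre-tax total = $109.01 + $74.43 = $183.44
Taxable wages = $1,211.25 − $183.44 = $1,027.81
State tax withheld: $1,027.81 × 0.0852 = $87.57
Medicare: $1,211.25 × 0.018 = $21.80
Roth 401(k) contribution: $93.74
AD&D insurance premium: $84.94
Total deductions = $109.01 + $74.43 + $87.57 + $21.80 + $93.74 + $84.94 = $471.49
Net pay = $1,211.25 − $471.49 = $739.76

$739.76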